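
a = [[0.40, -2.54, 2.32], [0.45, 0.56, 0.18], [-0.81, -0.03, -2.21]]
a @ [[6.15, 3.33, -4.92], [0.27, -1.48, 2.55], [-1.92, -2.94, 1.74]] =[[-2.68, -1.73, -4.41], [2.57, 0.14, -0.47], [-0.75, 3.84, 0.06]]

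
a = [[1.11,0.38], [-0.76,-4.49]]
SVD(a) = [[-0.13, 0.99], [0.99, 0.13]] @ diag([4.589974838864467, 1.022903210763905]) @ [[-0.20, -0.98],[0.98, -0.2]]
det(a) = -4.70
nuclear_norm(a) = 5.61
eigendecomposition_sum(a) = [[1.07, 0.07],  [-0.15, -0.01]] + [[0.04, 0.31], [-0.61, -4.48]]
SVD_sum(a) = [[0.12, 0.58], [-0.89, -4.46]] + [[0.99, -0.2], [0.13, -0.03]]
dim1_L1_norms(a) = [1.49, 5.25]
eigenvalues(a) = [1.06, -4.44]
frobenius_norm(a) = 4.70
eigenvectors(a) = [[0.99, -0.07], [-0.14, 1.00]]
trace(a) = -3.38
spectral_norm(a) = 4.59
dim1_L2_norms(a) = [1.17, 4.55]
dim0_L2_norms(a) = [1.35, 4.51]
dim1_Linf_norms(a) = [1.11, 4.49]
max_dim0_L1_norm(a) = 4.87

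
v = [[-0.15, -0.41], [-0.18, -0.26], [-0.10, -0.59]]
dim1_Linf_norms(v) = [0.41, 0.26, 0.59]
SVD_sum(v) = [[-0.12, -0.42], [-0.08, -0.29], [-0.17, -0.57]] + [[-0.03, 0.01], [-0.10, 0.03], [0.07, -0.02]]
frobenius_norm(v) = 0.81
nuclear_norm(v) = 0.92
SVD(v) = [[0.55, 0.22], [0.38, 0.79], [0.75, -0.57]] @ diag([0.7956524362925822, 0.12504879296369936]) @ [[-0.28,-0.96], [-0.96,0.28]]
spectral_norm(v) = 0.80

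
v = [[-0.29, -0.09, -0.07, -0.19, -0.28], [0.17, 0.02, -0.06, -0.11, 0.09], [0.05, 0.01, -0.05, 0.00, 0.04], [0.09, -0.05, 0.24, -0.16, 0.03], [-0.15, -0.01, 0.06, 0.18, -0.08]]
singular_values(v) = [0.5, 0.34, 0.26, 0.01, 0.01]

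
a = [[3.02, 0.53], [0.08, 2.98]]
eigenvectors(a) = [[0.94, -0.92], [0.33, 0.39]]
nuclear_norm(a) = 6.02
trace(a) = 6.00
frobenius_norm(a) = 4.28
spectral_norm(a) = 3.31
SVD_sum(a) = [[1.76, 1.78], [1.53, 1.54]] + [[1.26, -1.25],[-1.45, 1.44]]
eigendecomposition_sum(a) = [[1.76, 4.11], [0.62, 1.45]] + [[1.26,  -3.58],  [-0.54,  1.53]]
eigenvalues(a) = [3.21, 2.79]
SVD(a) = [[-0.75,  -0.66], [-0.66,  0.75]] @ diag([3.314080702331296, 2.702770633708178]) @ [[-0.7, -0.71],  [-0.71, 0.70]]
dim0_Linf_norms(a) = [3.02, 2.98]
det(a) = 8.96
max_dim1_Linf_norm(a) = 3.02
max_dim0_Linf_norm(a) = 3.02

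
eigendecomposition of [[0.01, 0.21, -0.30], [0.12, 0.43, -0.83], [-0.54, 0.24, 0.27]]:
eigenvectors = [[0.41+0.00j, -0.44+0.11j, -0.44-0.11j], [0.91+0.00j, (-0.8+0j), (-0.8-0j)], [0.00+0.00j, (-0.37+0.12j), -0.37-0.12j]]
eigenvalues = [(0.48+0j), (0.11+0.11j), (0.11-0.11j)]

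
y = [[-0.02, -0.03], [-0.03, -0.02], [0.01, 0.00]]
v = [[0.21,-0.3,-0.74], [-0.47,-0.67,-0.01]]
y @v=[[0.01, 0.03, 0.02], [0.0, 0.02, 0.02], [0.00, -0.00, -0.01]]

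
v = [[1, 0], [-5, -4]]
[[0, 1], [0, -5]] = v @ [[0, 1], [0, 0]]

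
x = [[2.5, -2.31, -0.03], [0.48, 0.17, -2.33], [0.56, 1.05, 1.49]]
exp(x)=[[11.69, -7.76, 9.69],[-0.79, -0.53, -3.48],[4.14, -0.81, 3.43]]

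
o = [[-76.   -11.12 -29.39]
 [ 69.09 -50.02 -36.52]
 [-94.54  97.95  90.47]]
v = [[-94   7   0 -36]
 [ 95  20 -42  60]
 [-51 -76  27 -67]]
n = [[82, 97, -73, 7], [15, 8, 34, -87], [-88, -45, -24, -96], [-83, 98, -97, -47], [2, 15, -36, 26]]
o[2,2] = 90.47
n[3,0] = -83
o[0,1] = -11.12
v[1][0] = 95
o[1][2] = -36.52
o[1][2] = -36.52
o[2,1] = 97.95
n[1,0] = 15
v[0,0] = -94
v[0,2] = 0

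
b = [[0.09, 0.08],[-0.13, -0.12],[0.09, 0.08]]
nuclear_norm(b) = 0.25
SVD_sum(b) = [[0.09, 0.08],[-0.13, -0.12],[0.09, 0.08]] + [[0.00, -0.00], [0.0, -0.00], [0.00, -0.0]]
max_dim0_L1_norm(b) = 0.31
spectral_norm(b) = 0.25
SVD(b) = [[-0.49,-0.51], [0.72,-0.69], [-0.49,-0.51]] @ diag([0.24554977648849047, 0.0023037505186886327]) @ [[-0.74, -0.67], [-0.67, 0.74]]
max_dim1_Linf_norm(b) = 0.13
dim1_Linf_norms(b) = [0.09, 0.13, 0.09]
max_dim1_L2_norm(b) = 0.18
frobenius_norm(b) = 0.25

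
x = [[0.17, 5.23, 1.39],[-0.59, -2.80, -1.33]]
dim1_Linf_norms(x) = [5.23, 2.8]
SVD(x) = [[-0.87, 0.50], [0.5, 0.87]] @ diag([6.232561579480822, 0.6527450941826655]) @ [[-0.07, -0.95, -0.30],[-0.65, 0.27, -0.71]]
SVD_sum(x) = [[0.38,5.14,1.62], [-0.22,-2.95,-0.93]] + [[-0.21, 0.09, -0.23], [-0.37, 0.15, -0.4]]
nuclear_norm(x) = 6.89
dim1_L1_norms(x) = [6.79, 4.72]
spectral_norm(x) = 6.23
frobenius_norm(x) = 6.27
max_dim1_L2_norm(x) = 5.41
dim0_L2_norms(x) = [0.61, 5.93, 1.92]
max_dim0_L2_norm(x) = 5.93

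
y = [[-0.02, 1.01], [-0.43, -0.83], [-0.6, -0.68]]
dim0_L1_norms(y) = [1.05, 2.52]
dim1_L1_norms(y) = [1.03, 1.26, 1.28]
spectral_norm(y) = 1.57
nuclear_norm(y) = 2.07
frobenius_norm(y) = 1.65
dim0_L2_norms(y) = [0.74, 1.47]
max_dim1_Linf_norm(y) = 1.01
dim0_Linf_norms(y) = [0.6, 1.01]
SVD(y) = [[0.6,0.76], [-0.59,0.20], [-0.54,0.62]] @ diag([1.568727316021662, 0.5057614140753253]) @ [[0.36,0.93], [-0.93,0.36]]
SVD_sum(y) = [[0.34, 0.87], [-0.34, -0.87], [-0.31, -0.79]] + [[-0.36, 0.14], [-0.09, 0.04], [-0.29, 0.11]]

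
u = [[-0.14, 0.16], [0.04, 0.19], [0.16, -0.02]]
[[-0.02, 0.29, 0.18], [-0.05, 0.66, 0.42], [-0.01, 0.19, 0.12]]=u @ [[-0.12,1.55,0.99],[-0.23,3.14,2.0]]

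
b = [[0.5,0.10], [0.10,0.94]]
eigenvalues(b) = [0.48, 0.96]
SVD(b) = [[0.21,0.98], [0.98,-0.21]] @ diag([0.9616609194718914, 0.4783390805281086]) @ [[0.21, 0.98], [0.98, -0.21]]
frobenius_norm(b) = 1.07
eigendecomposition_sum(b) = [[0.46,-0.1], [-0.10,0.02]] + [[0.04,0.20],[0.20,0.92]]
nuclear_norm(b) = 1.44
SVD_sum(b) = [[0.04, 0.2], [0.2, 0.92]] + [[0.46, -0.10],[-0.10, 0.02]]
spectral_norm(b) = 0.96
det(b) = 0.46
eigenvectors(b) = [[-0.98, -0.21], [0.21, -0.98]]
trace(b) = 1.44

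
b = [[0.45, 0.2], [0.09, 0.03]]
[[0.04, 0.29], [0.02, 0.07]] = b @[[0.69, 1.19], [-1.34, -1.22]]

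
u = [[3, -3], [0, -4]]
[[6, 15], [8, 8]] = u @ [[0, 3], [-2, -2]]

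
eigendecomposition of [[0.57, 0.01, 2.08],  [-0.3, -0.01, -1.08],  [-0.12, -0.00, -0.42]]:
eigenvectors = [[-0.86+0.00j, (-0.86-0j), (-0.35+0j)],[0.46-0.01j, (0.46+0.01j), -0.93+0.00j],[(0.2-0.04j), (0.2+0.04j), 0.10+0.00j]]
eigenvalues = [(0.07+0.08j), (0.07-0.08j), (-0.01+0j)]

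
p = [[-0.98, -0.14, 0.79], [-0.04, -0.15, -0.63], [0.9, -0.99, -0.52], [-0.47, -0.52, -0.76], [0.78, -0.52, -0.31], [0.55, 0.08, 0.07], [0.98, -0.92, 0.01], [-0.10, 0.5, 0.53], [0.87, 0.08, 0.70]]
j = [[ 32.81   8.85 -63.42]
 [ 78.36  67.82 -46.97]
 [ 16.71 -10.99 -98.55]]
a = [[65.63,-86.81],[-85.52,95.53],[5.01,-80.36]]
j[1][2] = -46.97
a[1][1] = 95.53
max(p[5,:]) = 0.548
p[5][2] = 0.071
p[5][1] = 0.08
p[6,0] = 0.985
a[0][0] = 65.63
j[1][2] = -46.97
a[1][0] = -85.52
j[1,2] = -46.97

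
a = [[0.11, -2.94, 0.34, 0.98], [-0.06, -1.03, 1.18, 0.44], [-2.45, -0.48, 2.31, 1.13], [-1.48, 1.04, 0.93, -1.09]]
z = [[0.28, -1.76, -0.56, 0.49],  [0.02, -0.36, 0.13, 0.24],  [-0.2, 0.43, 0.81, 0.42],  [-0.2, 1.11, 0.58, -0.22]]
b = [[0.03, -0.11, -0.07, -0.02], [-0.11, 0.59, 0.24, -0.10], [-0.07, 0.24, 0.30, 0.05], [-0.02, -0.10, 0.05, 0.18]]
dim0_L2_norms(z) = [0.4, 2.16, 1.15, 0.72]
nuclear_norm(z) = 3.38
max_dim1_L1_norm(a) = 6.37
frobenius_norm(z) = 2.58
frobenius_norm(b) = 0.80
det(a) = -9.11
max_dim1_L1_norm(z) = 3.09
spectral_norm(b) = 0.75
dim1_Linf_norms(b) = [0.11, 0.59, 0.3, 0.18]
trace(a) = 0.30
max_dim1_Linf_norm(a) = 2.94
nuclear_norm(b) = 1.10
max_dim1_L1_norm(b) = 1.04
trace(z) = 0.51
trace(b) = 1.10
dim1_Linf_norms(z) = [1.76, 0.36, 0.81, 1.11]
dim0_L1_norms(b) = [0.23, 1.04, 0.66, 0.35]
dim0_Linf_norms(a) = [2.45, 2.94, 2.31, 1.13]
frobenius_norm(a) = 5.53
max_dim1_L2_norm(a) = 3.58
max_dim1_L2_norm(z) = 1.93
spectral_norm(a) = 4.10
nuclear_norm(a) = 9.23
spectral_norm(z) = 2.42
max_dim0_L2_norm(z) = 2.16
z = a @ b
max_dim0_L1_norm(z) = 3.66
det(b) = 0.00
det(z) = 0.00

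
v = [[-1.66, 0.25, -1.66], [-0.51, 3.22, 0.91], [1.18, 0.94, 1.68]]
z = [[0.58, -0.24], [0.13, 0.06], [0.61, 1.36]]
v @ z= [[-1.94,-1.84], [0.68,1.55], [1.83,2.06]]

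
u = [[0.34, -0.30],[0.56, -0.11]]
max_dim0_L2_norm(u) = 0.66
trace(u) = 0.23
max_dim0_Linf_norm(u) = 0.56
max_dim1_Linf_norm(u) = 0.56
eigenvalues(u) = [(0.12+0.34j), (0.12-0.34j)]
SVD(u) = [[-0.61, -0.79], [-0.79, 0.61]] @ diag([0.7049680745728469, 0.1852566161653958]) @ [[-0.92, 0.38], [0.38, 0.92]]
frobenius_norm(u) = 0.73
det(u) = 0.13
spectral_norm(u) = 0.70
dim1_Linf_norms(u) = [0.34, 0.56]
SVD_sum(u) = [[0.4, -0.16], [0.52, -0.21]] + [[-0.06, -0.14],[0.04, 0.10]]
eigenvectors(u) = [[(0.32+0.49j), (0.32-0.49j)], [(0.81+0j), (0.81-0j)]]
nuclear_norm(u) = 0.89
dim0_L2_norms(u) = [0.66, 0.32]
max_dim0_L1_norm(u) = 0.9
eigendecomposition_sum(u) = [[0.17+0.13j, (-0.15+0.05j)], [0.28-0.09j, -0.06+0.21j]] + [[(0.17-0.13j), -0.15-0.05j], [0.28+0.09j, (-0.06-0.21j)]]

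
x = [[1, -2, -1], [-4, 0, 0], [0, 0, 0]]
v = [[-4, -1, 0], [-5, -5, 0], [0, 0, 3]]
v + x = [[-3, -3, -1], [-9, -5, 0], [0, 0, 3]]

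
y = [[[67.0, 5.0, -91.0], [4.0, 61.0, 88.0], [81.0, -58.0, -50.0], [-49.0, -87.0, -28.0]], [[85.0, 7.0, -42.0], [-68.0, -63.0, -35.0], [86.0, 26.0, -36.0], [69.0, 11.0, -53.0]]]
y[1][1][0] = -68.0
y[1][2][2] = -36.0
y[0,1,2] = 88.0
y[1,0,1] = 7.0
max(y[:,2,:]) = 86.0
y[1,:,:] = [[85.0, 7.0, -42.0], [-68.0, -63.0, -35.0], [86.0, 26.0, -36.0], [69.0, 11.0, -53.0]]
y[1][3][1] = 11.0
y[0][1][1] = 61.0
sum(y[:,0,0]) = 152.0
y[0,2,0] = 81.0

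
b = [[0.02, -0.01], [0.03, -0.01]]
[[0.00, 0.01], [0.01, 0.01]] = b @ [[0.06,0.39], [-0.33,-0.27]]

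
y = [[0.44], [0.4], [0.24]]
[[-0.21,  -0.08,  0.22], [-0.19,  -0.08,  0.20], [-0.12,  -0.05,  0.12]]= y@ [[-0.48, -0.19, 0.5]]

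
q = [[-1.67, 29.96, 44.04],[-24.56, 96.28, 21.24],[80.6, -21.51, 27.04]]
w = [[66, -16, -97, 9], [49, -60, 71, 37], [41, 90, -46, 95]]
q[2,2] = 27.04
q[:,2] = [44.04, 21.24, 27.04]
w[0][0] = 66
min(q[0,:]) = -1.67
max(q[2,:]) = 80.6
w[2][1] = 90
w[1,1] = -60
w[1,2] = 71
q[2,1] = -21.51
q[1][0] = -24.56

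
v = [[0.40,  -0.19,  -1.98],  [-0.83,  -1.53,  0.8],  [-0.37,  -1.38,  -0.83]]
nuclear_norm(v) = 4.59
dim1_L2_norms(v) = [2.03, 1.92, 1.65]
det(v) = -0.01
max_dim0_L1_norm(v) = 3.61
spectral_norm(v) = 2.36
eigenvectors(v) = [[-0.90, -0.87, 0.69], [0.37, 0.36, 0.22], [-0.23, -0.34, 0.69]]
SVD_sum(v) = [[0.59, 0.36, -1.81], [-0.39, -0.24, 1.20], [0.12, 0.08, -0.38]] + [[-0.19, -0.55, -0.17], [-0.44, -1.29, -0.40], [-0.49, -1.46, -0.45]] + [[-0.00, 0.00, -0.0], [-0.00, 0.00, -0.0], [0.00, -0.0, 0.00]]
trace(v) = -1.96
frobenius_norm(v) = 3.24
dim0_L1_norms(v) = [1.6, 3.1, 3.61]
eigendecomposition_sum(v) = [[-0.10, -0.12, 0.14], [0.04, 0.05, -0.06], [-0.03, -0.03, 0.04]] + [[1.41,  2.13,  -2.08], [-0.59,  -0.89,  0.87], [0.56,  0.84,  -0.83]] + [[-0.91, -2.20, -0.04], [-0.28, -0.69, -0.01], [-0.9, -2.19, -0.04]]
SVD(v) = [[-0.82, -0.27, -0.50],[0.55, -0.64, -0.54],[-0.17, -0.72, 0.67]] @ diag([2.3587679363187517, 2.2254684799784736, 0.0019665240593009932]) @ [[-0.30, -0.19, 0.93], [0.31, 0.91, 0.28], [0.9, -0.37, 0.22]]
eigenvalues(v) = [-0.02, -0.31, -1.63]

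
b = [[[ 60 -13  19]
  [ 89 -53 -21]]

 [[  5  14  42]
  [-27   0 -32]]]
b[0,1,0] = 89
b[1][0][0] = 5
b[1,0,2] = 42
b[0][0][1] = -13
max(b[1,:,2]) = 42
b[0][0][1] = -13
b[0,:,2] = [19, -21]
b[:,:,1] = [[-13, -53], [14, 0]]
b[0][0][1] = -13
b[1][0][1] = 14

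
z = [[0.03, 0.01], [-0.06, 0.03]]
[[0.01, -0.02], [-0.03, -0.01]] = z @ [[0.43,-0.23], [-0.19,-0.85]]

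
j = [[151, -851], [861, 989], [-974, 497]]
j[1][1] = 989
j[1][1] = 989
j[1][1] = 989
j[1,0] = 861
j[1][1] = 989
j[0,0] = 151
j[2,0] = -974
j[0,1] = -851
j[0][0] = 151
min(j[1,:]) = 861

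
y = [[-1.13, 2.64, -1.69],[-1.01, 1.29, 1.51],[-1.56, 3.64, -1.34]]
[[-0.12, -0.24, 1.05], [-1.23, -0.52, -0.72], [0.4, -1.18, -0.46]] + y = [[-1.25, 2.4, -0.64], [-2.24, 0.77, 0.79], [-1.16, 2.46, -1.80]]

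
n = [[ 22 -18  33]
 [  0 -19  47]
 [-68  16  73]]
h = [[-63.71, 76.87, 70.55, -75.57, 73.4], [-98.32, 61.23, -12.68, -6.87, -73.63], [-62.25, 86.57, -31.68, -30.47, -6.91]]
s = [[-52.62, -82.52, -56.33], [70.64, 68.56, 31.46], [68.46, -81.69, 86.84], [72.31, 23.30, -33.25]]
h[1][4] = -73.63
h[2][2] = -31.68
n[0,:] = [22, -18, 33]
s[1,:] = [70.64, 68.56, 31.46]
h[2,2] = -31.68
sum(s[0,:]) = -191.46999999999997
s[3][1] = 23.3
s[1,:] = [70.64, 68.56, 31.46]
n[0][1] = -18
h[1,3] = -6.87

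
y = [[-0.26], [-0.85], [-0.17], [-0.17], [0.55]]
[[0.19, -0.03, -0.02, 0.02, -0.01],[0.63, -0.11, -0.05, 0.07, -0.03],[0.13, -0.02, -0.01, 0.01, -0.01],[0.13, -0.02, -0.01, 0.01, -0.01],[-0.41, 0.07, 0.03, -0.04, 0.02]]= y @[[-0.74, 0.13, 0.06, -0.08, 0.04]]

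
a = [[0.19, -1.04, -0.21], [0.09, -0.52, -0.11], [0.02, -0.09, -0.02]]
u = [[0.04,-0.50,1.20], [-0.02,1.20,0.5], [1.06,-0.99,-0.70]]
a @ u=[[-0.19, -1.14, -0.15], [-0.10, -0.56, -0.08], [-0.02, -0.10, -0.01]]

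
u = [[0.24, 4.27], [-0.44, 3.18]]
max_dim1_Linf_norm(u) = 4.27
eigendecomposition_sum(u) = [[2.22, -4.74], [0.49, -1.04]] + [[-1.98, 9.01], [-0.93, 4.22]]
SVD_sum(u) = [[-0.06,4.27], [-0.04,3.19]] + [[0.3, 0.0], [-0.40, -0.01]]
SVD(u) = [[0.8,0.60], [0.60,-0.8]] @ diag([5.324498906824462, 0.4961969278674699]) @ [[-0.01, 1.0],[1.0, 0.01]]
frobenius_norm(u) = 5.35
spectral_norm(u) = 5.32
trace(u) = 3.42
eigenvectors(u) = [[-0.98,-0.91], [-0.21,-0.42]]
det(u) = 2.64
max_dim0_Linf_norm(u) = 4.27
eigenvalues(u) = [1.18, 2.24]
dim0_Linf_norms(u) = [0.44, 4.27]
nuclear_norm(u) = 5.82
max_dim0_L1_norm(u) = 7.45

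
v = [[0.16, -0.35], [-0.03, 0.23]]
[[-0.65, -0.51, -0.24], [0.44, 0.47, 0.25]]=v @ [[0.13, 1.83, 1.27], [1.92, 2.28, 1.27]]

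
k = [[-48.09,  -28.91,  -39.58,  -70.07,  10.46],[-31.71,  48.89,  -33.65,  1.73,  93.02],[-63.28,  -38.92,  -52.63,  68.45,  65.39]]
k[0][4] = 10.46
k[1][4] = 93.02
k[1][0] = -31.71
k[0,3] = -70.07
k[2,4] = 65.39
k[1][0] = -31.71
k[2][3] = 68.45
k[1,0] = -31.71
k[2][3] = 68.45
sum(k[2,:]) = -20.99000000000001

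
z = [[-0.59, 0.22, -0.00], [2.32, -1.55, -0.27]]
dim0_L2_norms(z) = [2.39, 1.57, 0.27]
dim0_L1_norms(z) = [2.91, 1.77, 0.27]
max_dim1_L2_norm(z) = 2.8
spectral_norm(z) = 2.87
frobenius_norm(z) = 2.87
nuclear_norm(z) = 3.02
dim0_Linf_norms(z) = [2.32, 1.55, 0.27]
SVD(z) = [[-0.21,0.98], [0.98,0.21]] @ diag([2.868963036742814, 0.15281064689166804]) @ [[0.83, -0.54, -0.09], [-0.54, -0.76, -0.38]]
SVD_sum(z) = [[-0.51,0.33,0.06],  [2.34,-1.53,-0.26]] + [[-0.08, -0.11, -0.06],[-0.02, -0.02, -0.01]]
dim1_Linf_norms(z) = [0.59, 2.32]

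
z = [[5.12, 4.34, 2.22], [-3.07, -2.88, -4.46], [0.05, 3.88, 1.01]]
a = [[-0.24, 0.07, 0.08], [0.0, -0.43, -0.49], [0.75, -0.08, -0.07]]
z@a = [[0.44, -1.69, -1.87], [-2.61, 1.38, 1.48], [0.75, -1.75, -1.97]]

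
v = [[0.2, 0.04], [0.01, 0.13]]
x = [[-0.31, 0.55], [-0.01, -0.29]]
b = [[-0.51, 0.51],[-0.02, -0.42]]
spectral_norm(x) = 0.68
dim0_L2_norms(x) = [0.31, 0.62]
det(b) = 0.22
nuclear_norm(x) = 0.82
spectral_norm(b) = 0.78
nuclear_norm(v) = 0.33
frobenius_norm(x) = 0.69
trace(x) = -0.60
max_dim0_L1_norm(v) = 0.21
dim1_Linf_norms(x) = [0.55, 0.29]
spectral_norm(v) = 0.21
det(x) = 0.10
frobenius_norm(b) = 0.83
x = b + v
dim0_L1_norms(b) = [0.53, 0.93]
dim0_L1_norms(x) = [0.32, 0.84]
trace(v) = 0.33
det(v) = 0.03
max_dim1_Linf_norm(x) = 0.55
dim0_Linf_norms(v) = [0.2, 0.13]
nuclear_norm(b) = 1.07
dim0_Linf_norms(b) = [0.51, 0.51]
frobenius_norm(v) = 0.24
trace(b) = -0.93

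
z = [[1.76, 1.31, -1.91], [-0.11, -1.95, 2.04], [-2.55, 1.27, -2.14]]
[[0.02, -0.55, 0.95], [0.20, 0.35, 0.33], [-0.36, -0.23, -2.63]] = z @ [[0.09, -0.09, 0.81], [-0.12, 0.14, 0.16], [-0.01, 0.30, 0.36]]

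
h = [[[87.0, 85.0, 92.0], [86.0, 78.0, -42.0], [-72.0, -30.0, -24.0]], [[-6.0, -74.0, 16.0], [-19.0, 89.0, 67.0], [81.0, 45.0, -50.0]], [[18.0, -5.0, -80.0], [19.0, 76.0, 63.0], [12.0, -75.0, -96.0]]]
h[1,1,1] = 89.0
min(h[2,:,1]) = -75.0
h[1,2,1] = 45.0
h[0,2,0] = -72.0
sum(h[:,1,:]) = 417.0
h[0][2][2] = -24.0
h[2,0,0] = 18.0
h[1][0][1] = -74.0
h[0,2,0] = -72.0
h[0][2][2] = -24.0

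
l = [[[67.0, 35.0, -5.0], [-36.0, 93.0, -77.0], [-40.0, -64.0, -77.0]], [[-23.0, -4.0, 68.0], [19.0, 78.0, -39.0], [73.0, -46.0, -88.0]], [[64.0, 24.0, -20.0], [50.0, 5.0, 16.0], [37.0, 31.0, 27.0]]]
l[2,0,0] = 64.0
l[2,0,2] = -20.0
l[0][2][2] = -77.0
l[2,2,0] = 37.0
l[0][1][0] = -36.0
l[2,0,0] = 64.0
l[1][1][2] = -39.0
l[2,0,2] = -20.0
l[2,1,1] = 5.0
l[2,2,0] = 37.0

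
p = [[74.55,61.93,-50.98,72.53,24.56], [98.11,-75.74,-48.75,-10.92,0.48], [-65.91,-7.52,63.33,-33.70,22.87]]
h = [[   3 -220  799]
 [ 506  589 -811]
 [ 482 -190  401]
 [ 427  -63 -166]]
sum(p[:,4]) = 47.91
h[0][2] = 799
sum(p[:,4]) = 47.91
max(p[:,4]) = 24.56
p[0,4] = 24.56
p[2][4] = 22.87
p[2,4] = 22.87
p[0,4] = 24.56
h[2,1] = -190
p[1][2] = -48.75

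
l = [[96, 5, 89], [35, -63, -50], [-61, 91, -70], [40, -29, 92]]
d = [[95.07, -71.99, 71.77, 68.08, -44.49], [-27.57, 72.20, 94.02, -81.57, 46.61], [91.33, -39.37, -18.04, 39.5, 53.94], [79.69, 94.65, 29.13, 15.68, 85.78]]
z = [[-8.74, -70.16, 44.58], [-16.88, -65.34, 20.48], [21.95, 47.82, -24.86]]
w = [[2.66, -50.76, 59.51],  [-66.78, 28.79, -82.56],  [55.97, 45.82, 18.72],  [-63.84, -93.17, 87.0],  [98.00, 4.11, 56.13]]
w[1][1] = 28.79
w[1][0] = -66.78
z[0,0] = -8.74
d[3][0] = 79.69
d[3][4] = 85.78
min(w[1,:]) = -82.56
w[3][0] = -63.84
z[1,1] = -65.34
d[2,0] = 91.33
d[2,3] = 39.5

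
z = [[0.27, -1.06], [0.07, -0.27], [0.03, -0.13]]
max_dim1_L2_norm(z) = 1.09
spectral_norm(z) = 1.14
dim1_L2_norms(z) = [1.09, 0.28, 0.13]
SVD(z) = [[-0.96, -0.02], [-0.25, -0.37], [-0.12, 0.93]] @ diag([1.1367011436134236, 0.0032419296622005606]) @ [[-0.25, 0.97],[-0.97, -0.25]]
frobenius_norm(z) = 1.14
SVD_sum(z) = [[0.27, -1.06],[0.07, -0.27],[0.03, -0.13]] + [[0.00, 0.0], [0.00, 0.00], [-0.0, -0.0]]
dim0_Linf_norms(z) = [0.27, 1.06]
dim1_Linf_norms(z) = [1.06, 0.27, 0.13]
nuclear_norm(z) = 1.14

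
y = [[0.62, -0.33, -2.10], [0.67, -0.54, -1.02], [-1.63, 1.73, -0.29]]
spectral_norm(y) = 2.81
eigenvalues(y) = [1.24, -1.45, 0.0]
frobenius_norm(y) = 3.52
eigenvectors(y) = [[-0.81, -0.71, 0.72], [-0.49, -0.22, 0.69], [0.32, -0.67, 0.10]]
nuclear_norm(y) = 4.94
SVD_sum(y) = [[1.07, -0.96, -0.98],  [0.79, -0.71, -0.72],  [-1.10, 0.99, 1.01]] + [[-0.45, 0.63, -1.12], [-0.12, 0.17, -0.3], [-0.53, 0.74, -1.30]] + [[-0.00, -0.0, -0.00], [0.00, 0.0, 0.00], [0.00, 0.0, 0.00]]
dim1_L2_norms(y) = [2.21, 1.33, 2.39]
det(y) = -0.01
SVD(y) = [[-0.62, -0.64, 0.45], [-0.46, -0.17, -0.87], [0.64, -0.75, -0.19]] @ diag([2.813731384601077, 2.121559377068908, 0.0012267362767008796]) @ [[-0.61, 0.55, 0.56], [0.33, -0.47, 0.82], [-0.72, -0.69, -0.1]]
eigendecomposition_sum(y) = [[1.67, -1.54, -1.27], [1.0, -0.93, -0.76], [-0.65, 0.60, 0.49]] + [[-1.05, 1.21, -0.83], [-0.33, 0.38, -0.26], [-0.98, 1.13, -0.78]] + [[-0.00,0.01,0.0], [-0.0,0.01,0.0], [-0.0,0.00,0.00]]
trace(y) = -0.21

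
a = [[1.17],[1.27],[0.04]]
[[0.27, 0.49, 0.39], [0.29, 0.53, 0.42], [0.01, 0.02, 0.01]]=a @ [[0.23, 0.42, 0.33]]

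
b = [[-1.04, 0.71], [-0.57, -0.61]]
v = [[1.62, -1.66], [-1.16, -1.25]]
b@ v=[[-2.51, 0.84],[-0.22, 1.71]]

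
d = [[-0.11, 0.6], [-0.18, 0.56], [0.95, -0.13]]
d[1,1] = 0.559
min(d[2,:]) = -0.131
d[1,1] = 0.559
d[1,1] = 0.559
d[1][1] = 0.559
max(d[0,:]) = 0.6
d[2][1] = -0.131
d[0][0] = -0.106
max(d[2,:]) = 0.947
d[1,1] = 0.559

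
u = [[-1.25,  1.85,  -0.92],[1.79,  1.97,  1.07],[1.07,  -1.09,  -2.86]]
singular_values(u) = [3.6, 2.43, 2.39]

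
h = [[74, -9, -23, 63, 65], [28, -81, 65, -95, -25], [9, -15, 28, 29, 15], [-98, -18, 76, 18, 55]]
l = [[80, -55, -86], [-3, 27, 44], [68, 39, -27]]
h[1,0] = 28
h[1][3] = -95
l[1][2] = 44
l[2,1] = 39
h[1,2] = 65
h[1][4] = -25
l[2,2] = -27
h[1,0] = 28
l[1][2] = 44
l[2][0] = 68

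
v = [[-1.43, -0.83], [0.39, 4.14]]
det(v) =-5.596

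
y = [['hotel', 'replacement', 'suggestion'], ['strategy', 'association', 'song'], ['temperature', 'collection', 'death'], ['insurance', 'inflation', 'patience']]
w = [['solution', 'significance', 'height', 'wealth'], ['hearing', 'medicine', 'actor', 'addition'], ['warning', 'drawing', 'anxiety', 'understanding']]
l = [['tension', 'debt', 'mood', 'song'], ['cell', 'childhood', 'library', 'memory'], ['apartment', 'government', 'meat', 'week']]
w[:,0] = ['solution', 'hearing', 'warning']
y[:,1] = ['replacement', 'association', 'collection', 'inflation']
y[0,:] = ['hotel', 'replacement', 'suggestion']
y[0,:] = ['hotel', 'replacement', 'suggestion']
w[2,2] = 'anxiety'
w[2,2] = 'anxiety'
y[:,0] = ['hotel', 'strategy', 'temperature', 'insurance']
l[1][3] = 'memory'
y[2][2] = 'death'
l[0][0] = 'tension'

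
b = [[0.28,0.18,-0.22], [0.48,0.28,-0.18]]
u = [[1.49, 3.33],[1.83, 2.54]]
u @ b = [[2.02,1.20,-0.93], [1.73,1.04,-0.86]]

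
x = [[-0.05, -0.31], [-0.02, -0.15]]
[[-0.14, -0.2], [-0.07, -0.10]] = x @ [[0.29, 0.41], [0.41, 0.59]]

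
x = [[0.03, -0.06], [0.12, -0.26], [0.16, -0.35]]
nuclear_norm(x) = 0.49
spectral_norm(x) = 0.48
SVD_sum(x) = [[0.03, -0.06], [0.12, -0.26], [0.16, -0.35]] + [[0.0, 0.0], [0.00, 0.0], [-0.00, -0.00]]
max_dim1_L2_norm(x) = 0.38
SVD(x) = [[-0.14, 0.93], [-0.59, 0.20], [-0.79, -0.31]] @ diag([0.4843493890145649, 0.002381042044490746]) @ [[-0.42, 0.91],[0.91, 0.42]]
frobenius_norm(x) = 0.48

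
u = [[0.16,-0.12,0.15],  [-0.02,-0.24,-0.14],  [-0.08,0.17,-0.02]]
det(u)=-0.000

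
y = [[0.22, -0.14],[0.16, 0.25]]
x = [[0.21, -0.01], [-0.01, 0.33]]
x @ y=[[0.04, -0.03], [0.05, 0.08]]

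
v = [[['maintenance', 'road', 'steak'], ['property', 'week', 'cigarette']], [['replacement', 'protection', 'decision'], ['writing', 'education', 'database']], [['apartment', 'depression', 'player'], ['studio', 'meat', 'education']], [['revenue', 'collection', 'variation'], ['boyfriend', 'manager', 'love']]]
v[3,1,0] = 'boyfriend'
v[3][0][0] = 'revenue'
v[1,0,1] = 'protection'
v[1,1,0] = 'writing'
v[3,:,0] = ['revenue', 'boyfriend']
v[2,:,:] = [['apartment', 'depression', 'player'], ['studio', 'meat', 'education']]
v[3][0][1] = 'collection'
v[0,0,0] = 'maintenance'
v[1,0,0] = 'replacement'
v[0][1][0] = 'property'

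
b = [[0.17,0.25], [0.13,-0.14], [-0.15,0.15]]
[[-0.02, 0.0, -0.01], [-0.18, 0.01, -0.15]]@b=[[-0.00,-0.01],[-0.01,-0.07]]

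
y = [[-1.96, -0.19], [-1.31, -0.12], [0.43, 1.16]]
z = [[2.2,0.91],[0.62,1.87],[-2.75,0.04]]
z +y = [[0.24,0.72], [-0.69,1.75], [-2.32,1.2]]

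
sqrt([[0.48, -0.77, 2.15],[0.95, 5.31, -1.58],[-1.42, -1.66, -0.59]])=[[1.27,0.03,1.35], [0.11,2.21,-0.68], [-0.84,-0.64,0.33]]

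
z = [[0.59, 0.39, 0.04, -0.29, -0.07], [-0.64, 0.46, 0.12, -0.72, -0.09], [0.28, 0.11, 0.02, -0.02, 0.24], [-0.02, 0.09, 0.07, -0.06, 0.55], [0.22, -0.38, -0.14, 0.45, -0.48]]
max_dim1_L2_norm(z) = 1.08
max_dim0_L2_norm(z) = 0.94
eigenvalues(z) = [(0.6+0.47j), (0.6-0.47j), (-0.65+0j), (-0.01+0.01j), (-0.01-0.01j)]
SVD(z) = [[0.08, -0.72, 0.63, 0.18, -0.23], [0.79, 0.35, 0.32, -0.34, -0.18], [-0.0, -0.44, -0.11, -0.79, 0.42], [0.18, -0.32, -0.62, -0.10, -0.69], [-0.57, 0.27, 0.34, -0.47, -0.51]] @ diag([1.2730610189468983, 0.8657063753429314, 0.7045210433686058, 0.010018530003364336, 0.004224007086955562]) @ [[-0.46, 0.5, 0.15, -0.68, 0.23],[-0.81, -0.35, -0.07, 0.13, -0.45],[0.31, 0.28, -0.04, -0.31, -0.85],[0.05, -0.15, 0.98, 0.04, -0.10],[-0.18, 0.73, 0.09, 0.65, -0.07]]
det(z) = -0.00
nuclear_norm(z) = 2.86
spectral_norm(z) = 1.27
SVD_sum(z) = [[-0.05, 0.05, 0.02, -0.07, 0.03], [-0.47, 0.5, 0.15, -0.69, 0.24], [0.0, -0.0, -0.0, 0.0, -0.0], [-0.11, 0.12, 0.04, -0.16, 0.06], [0.34, -0.36, -0.11, 0.50, -0.17]] + [[0.50, 0.21, 0.04, -0.08, 0.28], [-0.24, -0.10, -0.02, 0.04, -0.14], [0.31, 0.13, 0.02, -0.05, 0.17], [0.22, 0.1, 0.02, -0.03, 0.13], [-0.19, -0.08, -0.02, 0.03, -0.11]] + [[0.14,  0.12,  -0.02,  -0.14,  -0.38], [0.07,  0.06,  -0.01,  -0.07,  -0.19], [-0.03,  -0.02,  0.00,  0.03,  0.07], [-0.14,  -0.12,  0.02,  0.14,  0.37], [0.07,  0.07,  -0.01,  -0.07,  -0.2]] + [[0.00, -0.0, 0.0, 0.0, -0.0], [-0.00, 0.0, -0.00, -0.00, 0.00], [-0.0, 0.00, -0.01, -0.0, 0.0], [-0.00, 0.0, -0.00, -0.0, 0.00], [-0.00, 0.00, -0.0, -0.0, 0.00]] + [[0.0, -0.0, -0.00, -0.00, 0.00],[0.00, -0.00, -0.00, -0.0, 0.00],[-0.00, 0.00, 0.0, 0.0, -0.0],[0.00, -0.00, -0.00, -0.0, 0.00],[0.00, -0.0, -0.0, -0.00, 0.00]]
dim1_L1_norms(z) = [1.38, 2.03, 0.67, 0.79, 1.67]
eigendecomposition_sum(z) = [[0.30+0.27j, (0.2-0.19j), (0.02-0.04j), (-0.15+0.31j), (-0.03+0.16j)], [-0.32+0.29j, 0.18+0.23j, 0.04+0.02j, (-0.32-0.19j), (-0.17-0.05j)], [(0.14+0.02j), 0.02-0.10j, (-0-0.02j), 0.02+0.12j, 0.02+0.06j], [-0.00-0.07j, -0.05-0.00j, -0.01+0.00j, (0.05-0.02j), (0.02-0.01j)], [0.10-0.12j, -0.08-0.07j, (-0.02-0.01j), (0.12+0.05j), (0.06+0.01j)]] + [[(0.3-0.27j), (0.2+0.19j), (0.02+0.04j), (-0.15-0.31j), (-0.03-0.16j)], [-0.32-0.29j, (0.18-0.23j), 0.04-0.02j, (-0.32+0.19j), (-0.17+0.05j)], [(0.14-0.02j), (0.02+0.1j), -0.00+0.02j, 0.02-0.12j, (0.02-0.06j)], [(-0+0.07j), (-0.05+0j), -0.01-0.00j, 0.05+0.02j, (0.02+0.01j)], [(0.1+0.12j), -0.08+0.07j, (-0.02+0.01j), 0.12-0.05j, (0.06-0.01j)]] + [[0.00-0.00j, -0.00+0.00j, -0.00-0.00j, 0j, -0.00-0.00j],  [(-0.01+0j), (0.09-0j), (0.05+0j), (-0.09-0j), (0.26+0j)],  [-0.01+0.00j, 0.07-0.00j, (0.03+0j), (-0.06-0j), (0.19+0j)],  [(-0.02+0j), (0.18-0j), (0.09+0j), -0.17-0.00j, 0.51+0.00j],  [0.02-0.00j, -0.22+0.00j, -0.11-0.00j, (0.2+0j), -0.61-0.00j]] + [[(-0-0j), 0.00-0.00j, 0.00+0.00j, -0j, -0j],[0.00+0.00j, (-0+0j), (-0-0.01j), (-0+0j), (-0+0j)],[0j, (-0+0j), -0.01+0.00j, 0j, 0j],[0.00+0.00j, -0.00+0.00j, (-0-0j), (-0+0j), (-0+0j)],[-0.00-0.00j, -0j, 0j, -0.00-0.00j, 0.00-0.00j]] + [[(-0+0j), 0j, 0.00-0.00j, 0j, 0.00+0.00j], [0.00-0.00j, -0.00-0.00j, -0.00+0.01j, -0.00-0.00j, (-0-0j)], [-0j, -0.00-0.00j, -0.01-0.00j, 0.00-0.00j, 0.00-0.00j], [-0j, -0.00-0.00j, -0.00+0.00j, (-0-0j), (-0-0j)], [(-0+0j), 0j, -0j, -0.00+0.00j, 0j]]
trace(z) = 0.53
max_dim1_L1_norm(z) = 2.03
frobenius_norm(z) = 1.69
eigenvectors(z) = [[-0.06-0.63j, (-0.06+0.63j), 0.00+0.00j, (0.14+0j), 0.14-0.00j], [0.68+0.00j, 0.68-0.00j, -0.30+0.00j, -0.60+0.00j, -0.60-0.00j], [-0.14-0.18j, -0.14+0.18j, -0.23+0.00j, (-0.19+0.5j), -0.19-0.50j], [(-0.07+0.08j), (-0.07-0.08j), (-0.59+0j), (-0.56+0.09j), -0.56-0.09j], [(-0.25+0.04j), (-0.25-0.04j), (0.71+0j), 0.07-0.06j, (0.07+0.06j)]]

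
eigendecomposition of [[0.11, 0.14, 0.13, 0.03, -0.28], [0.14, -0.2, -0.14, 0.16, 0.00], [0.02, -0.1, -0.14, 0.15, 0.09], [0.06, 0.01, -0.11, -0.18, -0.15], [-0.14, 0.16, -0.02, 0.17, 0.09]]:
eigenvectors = [[-0.51+0.00j, (0.88+0j), (0.55+0.09j), 0.55-0.09j, (0.72+0j)], [(0.65+0j), (0.37+0j), (0.21+0.2j), 0.21-0.20j, (0.45+0j)], [0.41+0.00j, -0.01+0.00j, (0.2+0.12j), (0.2-0.12j), -0.04+0.00j], [0.06+0.00j, (0.21+0j), (-0.31+0.34j), -0.31-0.34j, -0.13+0.00j], [(-0.38+0j), -0.20+0.00j, 0.58+0.00j, 0.58-0.00j, (0.5+0j)]]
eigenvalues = [(-0.38+0j), (0.24+0j), (-0.08+0.13j), (-0.08-0.13j), (-0.01+0j)]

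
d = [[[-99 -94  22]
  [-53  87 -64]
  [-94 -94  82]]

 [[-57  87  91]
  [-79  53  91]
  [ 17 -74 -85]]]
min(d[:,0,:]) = -99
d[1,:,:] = [[-57, 87, 91], [-79, 53, 91], [17, -74, -85]]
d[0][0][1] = -94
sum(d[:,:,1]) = -35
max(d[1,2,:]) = 17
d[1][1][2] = 91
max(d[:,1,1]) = 87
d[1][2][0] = 17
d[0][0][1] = -94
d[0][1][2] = -64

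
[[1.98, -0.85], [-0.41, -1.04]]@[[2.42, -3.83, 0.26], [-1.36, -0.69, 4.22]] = [[5.95, -7.00, -3.07], [0.42, 2.29, -4.50]]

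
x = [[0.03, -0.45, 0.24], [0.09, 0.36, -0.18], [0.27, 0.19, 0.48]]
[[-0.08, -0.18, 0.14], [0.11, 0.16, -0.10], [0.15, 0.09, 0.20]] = x@[[0.41, 0.2, 0.0], [0.2, 0.37, -0.07], [0.0, -0.07, 0.44]]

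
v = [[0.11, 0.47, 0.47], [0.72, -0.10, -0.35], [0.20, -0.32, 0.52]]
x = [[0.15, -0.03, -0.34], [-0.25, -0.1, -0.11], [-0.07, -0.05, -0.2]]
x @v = [[-0.07, 0.18, -0.10], [-0.12, -0.07, -0.14], [-0.08, 0.04, -0.12]]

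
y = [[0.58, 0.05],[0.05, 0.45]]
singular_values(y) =[0.6, 0.43]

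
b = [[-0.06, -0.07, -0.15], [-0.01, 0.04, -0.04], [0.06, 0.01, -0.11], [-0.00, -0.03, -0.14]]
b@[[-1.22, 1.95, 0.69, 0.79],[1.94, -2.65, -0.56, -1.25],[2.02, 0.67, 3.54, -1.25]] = [[-0.37, -0.03, -0.53, 0.23], [0.01, -0.15, -0.17, -0.01], [-0.28, 0.02, -0.35, 0.17], [-0.34, -0.01, -0.48, 0.21]]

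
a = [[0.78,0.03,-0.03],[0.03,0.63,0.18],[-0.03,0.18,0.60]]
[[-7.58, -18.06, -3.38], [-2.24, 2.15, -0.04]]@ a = [[-6.35, -12.21, -5.05], [-1.68, 1.28, 0.43]]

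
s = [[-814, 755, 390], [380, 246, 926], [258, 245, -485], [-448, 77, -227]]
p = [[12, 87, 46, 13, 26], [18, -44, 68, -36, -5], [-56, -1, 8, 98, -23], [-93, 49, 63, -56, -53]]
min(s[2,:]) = -485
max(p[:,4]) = 26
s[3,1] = 77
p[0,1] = 87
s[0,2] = 390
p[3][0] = -93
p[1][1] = -44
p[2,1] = -1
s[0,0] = -814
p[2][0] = -56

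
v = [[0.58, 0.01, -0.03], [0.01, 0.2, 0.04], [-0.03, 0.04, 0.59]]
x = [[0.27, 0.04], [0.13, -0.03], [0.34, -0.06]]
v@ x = [[0.15,0.02], [0.04,-0.01], [0.2,-0.04]]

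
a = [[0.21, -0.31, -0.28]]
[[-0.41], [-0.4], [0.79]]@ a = [[-0.09, 0.13, 0.11], [-0.08, 0.12, 0.11], [0.17, -0.24, -0.22]]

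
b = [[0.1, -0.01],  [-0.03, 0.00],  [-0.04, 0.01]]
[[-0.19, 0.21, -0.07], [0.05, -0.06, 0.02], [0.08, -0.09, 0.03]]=b@[[-1.68, 2.06, -0.66],[1.73, -0.69, 0.03]]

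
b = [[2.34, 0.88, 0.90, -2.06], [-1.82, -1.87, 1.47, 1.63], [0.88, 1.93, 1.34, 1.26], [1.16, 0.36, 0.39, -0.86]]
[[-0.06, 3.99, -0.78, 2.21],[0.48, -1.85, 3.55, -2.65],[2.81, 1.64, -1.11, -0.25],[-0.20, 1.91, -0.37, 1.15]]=b@[[-0.98,  1.26,  -0.36,  1.3], [1.33,  0.02,  -0.95,  -0.31], [0.93,  0.59,  0.84,  -0.6], [-0.11,  -0.24,  -0.07,  0.01]]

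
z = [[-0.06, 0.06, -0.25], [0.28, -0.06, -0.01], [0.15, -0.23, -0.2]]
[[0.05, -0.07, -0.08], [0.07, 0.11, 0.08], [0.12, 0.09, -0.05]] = z@[[0.21, 0.34, 0.32], [-0.14, -0.28, 0.19], [-0.27, 0.12, 0.29]]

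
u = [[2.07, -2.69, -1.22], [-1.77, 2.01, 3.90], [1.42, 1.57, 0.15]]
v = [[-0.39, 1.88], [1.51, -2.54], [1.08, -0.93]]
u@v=[[-6.19, 11.86],[7.94, -12.06],[1.98, -1.46]]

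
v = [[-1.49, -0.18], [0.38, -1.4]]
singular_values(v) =[1.58, 1.36]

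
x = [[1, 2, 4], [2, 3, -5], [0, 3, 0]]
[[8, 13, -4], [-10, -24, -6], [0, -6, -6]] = x@[[0, 1, 0], [0, -2, -2], [2, 4, 0]]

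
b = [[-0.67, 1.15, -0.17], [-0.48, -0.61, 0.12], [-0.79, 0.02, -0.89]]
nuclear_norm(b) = 3.15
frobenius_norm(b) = 1.96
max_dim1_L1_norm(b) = 1.99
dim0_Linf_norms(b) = [0.79, 1.15, 0.89]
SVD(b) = [[-0.81, 0.42, -0.41],[0.10, -0.59, -0.80],[-0.58, -0.69, 0.43]] @ diag([1.5342013683973692, 1.09930472991316, 0.521109654485691]) @ [[0.62, -0.65, 0.43], [0.50, 0.76, 0.43], [0.61, 0.05, -0.79]]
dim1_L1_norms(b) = [1.99, 1.21, 1.7]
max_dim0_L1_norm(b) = 1.94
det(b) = -0.88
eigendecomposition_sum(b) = [[(-0.26+0.29j), 0.40+0.47j, 0.06-0.10j],[-0.23-0.18j, -0.33+0.33j, (0.08+0.04j)],[(-0.14-0.35j), (-0.59+0.16j), (0.06+0.1j)]] + [[(-0.26-0.29j), 0.40-0.47j, 0.06+0.10j],[-0.23+0.18j, -0.33-0.33j, 0.08-0.04j],[-0.14+0.35j, -0.59-0.16j, 0.06-0.10j]] + [[(-0.15+0j), 0.34+0.00j, -0.29-0.00j],  [(-0.02+0j), 0.04+0.00j, -0.04-0.00j],  [(-0.51+0j), 1.19+0.00j, (-1.01-0j)]]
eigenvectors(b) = [[(0.63+0j), (0.63-0j), 0.28+0.00j], [(0.04+0.47j), 0.04-0.47j, (0.03+0j)], [-0.27+0.56j, -0.27-0.56j, (0.96+0j)]]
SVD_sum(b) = [[-0.77, 0.81, -0.54], [0.09, -0.10, 0.07], [-0.55, 0.58, -0.39]] + [[0.23, 0.35, 0.2], [-0.32, -0.49, -0.28], [-0.38, -0.57, -0.33]] + [[-0.13,  -0.01,  0.17],[-0.25,  -0.02,  0.33],[0.14,  0.01,  -0.18]]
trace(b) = -2.17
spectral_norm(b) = 1.53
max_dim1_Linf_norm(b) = 1.15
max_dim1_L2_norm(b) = 1.34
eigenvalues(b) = [(-0.53+0.71j), (-0.53-0.71j), (-1.12+0j)]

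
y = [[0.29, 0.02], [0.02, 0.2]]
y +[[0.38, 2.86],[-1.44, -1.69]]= [[0.67, 2.88], [-1.42, -1.49]]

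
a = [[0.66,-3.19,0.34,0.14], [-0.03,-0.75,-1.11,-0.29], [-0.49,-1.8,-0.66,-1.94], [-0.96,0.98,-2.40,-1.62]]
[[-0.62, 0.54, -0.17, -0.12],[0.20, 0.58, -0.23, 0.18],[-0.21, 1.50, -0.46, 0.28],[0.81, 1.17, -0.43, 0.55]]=a @ [[-0.02, -0.34, 0.04, -0.15], [0.16, -0.28, 0.08, -0.01], [-0.31, -0.23, 0.12, -0.14], [0.07, -0.35, 0.11, -0.05]]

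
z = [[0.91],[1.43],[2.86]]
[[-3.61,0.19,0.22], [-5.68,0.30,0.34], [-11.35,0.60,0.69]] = z@[[-3.97, 0.21, 0.24]]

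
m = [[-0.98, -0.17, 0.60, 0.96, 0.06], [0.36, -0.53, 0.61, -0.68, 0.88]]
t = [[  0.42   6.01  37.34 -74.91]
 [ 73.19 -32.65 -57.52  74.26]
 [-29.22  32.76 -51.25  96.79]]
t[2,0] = -29.22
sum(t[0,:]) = -31.139999999999993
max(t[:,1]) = 32.76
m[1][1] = -0.533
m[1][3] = -0.678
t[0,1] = 6.01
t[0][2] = 37.34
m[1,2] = 0.611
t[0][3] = -74.91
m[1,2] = 0.611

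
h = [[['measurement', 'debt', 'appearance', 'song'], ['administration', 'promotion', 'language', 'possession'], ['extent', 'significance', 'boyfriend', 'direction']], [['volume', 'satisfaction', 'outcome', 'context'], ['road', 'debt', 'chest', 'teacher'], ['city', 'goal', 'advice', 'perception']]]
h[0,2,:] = ['extent', 'significance', 'boyfriend', 'direction']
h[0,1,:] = ['administration', 'promotion', 'language', 'possession']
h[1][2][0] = 'city'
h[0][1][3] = 'possession'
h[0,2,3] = 'direction'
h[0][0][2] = 'appearance'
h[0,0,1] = 'debt'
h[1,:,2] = ['outcome', 'chest', 'advice']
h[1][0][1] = 'satisfaction'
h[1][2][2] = 'advice'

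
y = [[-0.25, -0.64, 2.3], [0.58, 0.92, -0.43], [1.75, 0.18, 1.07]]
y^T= [[-0.25, 0.58, 1.75], [-0.64, 0.92, 0.18], [2.30, -0.43, 1.07]]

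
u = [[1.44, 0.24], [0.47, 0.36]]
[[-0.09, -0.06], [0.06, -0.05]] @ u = [[-0.16, -0.04], [0.06, -0.00]]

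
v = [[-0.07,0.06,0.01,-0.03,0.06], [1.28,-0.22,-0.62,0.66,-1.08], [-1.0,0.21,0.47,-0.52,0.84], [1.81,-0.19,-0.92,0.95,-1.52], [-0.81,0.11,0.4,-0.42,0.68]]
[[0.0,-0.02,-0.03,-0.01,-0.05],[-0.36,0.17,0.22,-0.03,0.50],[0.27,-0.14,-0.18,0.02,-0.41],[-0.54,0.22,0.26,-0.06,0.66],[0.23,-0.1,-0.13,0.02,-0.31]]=v@ [[-0.22,-0.02,0.12,0.3,0.17], [-0.19,-0.18,-0.40,-0.14,-0.35], [0.19,-0.15,-0.03,-0.07,0.13], [-0.18,-0.34,0.08,-0.39,0.24], [-0.11,-0.27,0.09,0.21,-0.12]]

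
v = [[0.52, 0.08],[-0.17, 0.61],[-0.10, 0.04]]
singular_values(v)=[0.65, 0.52]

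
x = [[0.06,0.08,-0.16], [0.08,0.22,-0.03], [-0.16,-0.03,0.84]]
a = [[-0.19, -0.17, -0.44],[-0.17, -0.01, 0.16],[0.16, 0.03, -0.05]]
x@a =[[-0.05,-0.02,-0.01],  [-0.06,-0.02,0.0],  [0.17,0.05,0.02]]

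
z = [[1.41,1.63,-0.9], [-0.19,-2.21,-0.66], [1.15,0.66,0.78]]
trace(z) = -0.02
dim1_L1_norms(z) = [3.94, 3.06, 2.59]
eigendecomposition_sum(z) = [[(0.71+0.38j), (0.32+0.21j), -0.56+0.62j], [-0.12+0.12j, -0.06+0.05j, (-0.1-0.15j)], [0.58-0.52j, (0.29-0.22j), (0.38+0.71j)]] + [[(0.71-0.38j), (0.32-0.21j), -0.56-0.62j], [-0.12-0.12j, (-0.06-0.05j), -0.10+0.15j], [0.58+0.52j, (0.29+0.22j), 0.38-0.71j]] + [[-0.02-0.00j, 0.99-0.00j, (0.22+0j)],  [(0.04+0j), (-2.09+0j), (-0.47-0j)],  [-0.00-0.00j, 0.08-0.00j, (0.02+0j)]]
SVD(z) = [[-0.66, 0.74, 0.15],[0.66, 0.66, -0.36],[-0.37, -0.14, -0.92]] @ diag([3.1388874874887316, 1.4669520261205877, 1.0829298656641513]) @ [[-0.47, -0.88, -0.04], [0.51, -0.24, -0.82], [-0.72, 0.41, -0.56]]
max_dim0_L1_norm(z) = 4.5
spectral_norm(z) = 3.14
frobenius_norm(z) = 3.63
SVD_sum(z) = [[0.97,  1.82,  0.09], [-0.97,  -1.82,  -0.09], [0.54,  1.02,  0.05]] + [[0.56, -0.25, -0.89], [0.50, -0.23, -0.8], [-0.11, 0.05, 0.17]] + [[-0.12, 0.07, -0.09], [0.28, -0.16, 0.22], [0.71, -0.41, 0.56]]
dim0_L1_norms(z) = [2.75, 4.5, 2.34]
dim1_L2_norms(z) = [2.34, 2.31, 1.54]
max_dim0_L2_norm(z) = 2.82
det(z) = -4.99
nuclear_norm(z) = 5.69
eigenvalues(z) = [(1.04+1.14j), (1.04-1.14j), (-2.09+0j)]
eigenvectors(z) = [[(0.71+0j), 0.71-0.00j, -0.43+0.00j], [(-0.04+0.14j), -0.04-0.14j, (0.9+0j)], [(0.23-0.65j), (0.23+0.65j), -0.04+0.00j]]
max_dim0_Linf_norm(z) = 2.21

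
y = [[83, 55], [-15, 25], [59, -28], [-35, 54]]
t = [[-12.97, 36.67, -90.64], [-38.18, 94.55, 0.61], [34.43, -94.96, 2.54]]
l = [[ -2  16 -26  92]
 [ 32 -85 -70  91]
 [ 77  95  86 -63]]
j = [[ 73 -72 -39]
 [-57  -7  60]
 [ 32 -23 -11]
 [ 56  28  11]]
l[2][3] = -63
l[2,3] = -63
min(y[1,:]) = -15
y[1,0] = -15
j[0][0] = 73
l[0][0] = -2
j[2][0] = 32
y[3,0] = -35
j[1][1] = -7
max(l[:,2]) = 86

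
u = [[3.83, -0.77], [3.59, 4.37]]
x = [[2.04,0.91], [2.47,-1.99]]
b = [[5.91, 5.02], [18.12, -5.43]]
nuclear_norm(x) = 5.26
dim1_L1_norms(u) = [4.6, 7.96]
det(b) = -123.05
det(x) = -6.31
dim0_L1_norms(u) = [7.42, 5.14]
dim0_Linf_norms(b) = [18.12, 5.43]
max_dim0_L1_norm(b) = 24.03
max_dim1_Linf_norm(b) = 18.12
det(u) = 19.50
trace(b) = 0.48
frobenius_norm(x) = 3.88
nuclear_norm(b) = 25.77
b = u @ x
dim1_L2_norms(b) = [7.75, 18.92]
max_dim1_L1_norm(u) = 7.96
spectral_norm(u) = 6.08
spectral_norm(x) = 3.41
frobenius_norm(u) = 6.87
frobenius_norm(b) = 20.44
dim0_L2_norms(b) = [19.06, 7.39]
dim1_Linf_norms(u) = [3.83, 4.37]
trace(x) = 0.05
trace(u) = 8.20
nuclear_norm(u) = 9.29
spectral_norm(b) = 19.44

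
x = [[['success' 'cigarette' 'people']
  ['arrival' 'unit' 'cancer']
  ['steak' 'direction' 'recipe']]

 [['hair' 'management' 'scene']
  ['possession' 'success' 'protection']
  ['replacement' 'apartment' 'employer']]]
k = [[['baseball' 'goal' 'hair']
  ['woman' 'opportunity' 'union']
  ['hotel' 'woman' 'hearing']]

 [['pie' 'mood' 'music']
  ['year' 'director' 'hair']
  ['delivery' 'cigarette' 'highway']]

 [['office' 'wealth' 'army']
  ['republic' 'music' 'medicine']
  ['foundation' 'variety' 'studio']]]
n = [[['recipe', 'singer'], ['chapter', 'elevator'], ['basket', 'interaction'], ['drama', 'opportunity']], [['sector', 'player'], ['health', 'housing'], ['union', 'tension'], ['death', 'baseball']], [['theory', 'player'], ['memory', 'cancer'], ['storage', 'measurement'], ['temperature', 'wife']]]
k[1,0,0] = 'pie'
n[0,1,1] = 'elevator'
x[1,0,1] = 'management'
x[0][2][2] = 'recipe'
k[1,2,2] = 'highway'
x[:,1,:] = [['arrival', 'unit', 'cancer'], ['possession', 'success', 'protection']]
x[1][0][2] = 'scene'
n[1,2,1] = 'tension'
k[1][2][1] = 'cigarette'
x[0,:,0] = ['success', 'arrival', 'steak']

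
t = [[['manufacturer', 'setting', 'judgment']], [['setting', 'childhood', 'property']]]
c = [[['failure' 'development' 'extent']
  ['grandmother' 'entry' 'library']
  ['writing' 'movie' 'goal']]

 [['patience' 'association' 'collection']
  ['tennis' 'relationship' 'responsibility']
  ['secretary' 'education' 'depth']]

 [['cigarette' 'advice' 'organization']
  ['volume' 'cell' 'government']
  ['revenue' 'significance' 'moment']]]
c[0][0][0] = 'failure'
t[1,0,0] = 'setting'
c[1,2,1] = 'education'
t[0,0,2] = 'judgment'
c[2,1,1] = 'cell'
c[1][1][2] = 'responsibility'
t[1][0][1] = 'childhood'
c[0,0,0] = 'failure'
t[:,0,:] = [['manufacturer', 'setting', 'judgment'], ['setting', 'childhood', 'property']]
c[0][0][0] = 'failure'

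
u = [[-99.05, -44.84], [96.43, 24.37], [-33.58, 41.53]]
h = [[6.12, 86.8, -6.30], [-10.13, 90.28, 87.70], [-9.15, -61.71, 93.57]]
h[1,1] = 90.28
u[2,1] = 41.53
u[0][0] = -99.05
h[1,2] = 87.7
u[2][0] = -33.58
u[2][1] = 41.53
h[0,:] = [6.12, 86.8, -6.3]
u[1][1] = 24.37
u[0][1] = -44.84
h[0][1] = 86.8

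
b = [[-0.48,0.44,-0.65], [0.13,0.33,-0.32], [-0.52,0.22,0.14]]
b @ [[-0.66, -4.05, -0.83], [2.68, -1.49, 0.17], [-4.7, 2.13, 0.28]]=[[4.55, -0.1, 0.29], [2.3, -1.7, -0.14], [0.27, 2.08, 0.51]]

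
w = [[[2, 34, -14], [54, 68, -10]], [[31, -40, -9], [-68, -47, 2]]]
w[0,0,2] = -14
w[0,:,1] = [34, 68]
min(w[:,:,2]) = -14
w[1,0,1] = -40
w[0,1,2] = -10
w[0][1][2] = -10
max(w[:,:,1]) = 68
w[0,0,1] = 34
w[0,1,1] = 68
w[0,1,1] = 68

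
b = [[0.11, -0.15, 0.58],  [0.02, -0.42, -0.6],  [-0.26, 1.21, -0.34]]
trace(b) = -0.65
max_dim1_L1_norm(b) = 1.81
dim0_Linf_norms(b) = [0.26, 1.21, 0.6]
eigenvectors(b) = [[(-0.98+0j), 0.25+0.36j, (0.25-0.36j)], [-0.18+0.00j, (0.05-0.49j), (0.05+0.49j)], [0.10+0.00j, (-0.75+0j), -0.75-0.00j]]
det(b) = 0.02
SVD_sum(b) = [[0.07, -0.3, 0.08],[0.05, -0.23, 0.06],[-0.27, 1.21, -0.34]] + [[0.03, 0.15, 0.50], [-0.04, -0.19, -0.66], [-0.00, -0.00, -0.00]] + [[0.01, 0.00, -0.0], [0.01, 0.00, -0.00], [0.01, 0.00, -0.00]]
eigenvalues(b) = [(0.02+0j), (-0.34+0.92j), (-0.34-0.92j)]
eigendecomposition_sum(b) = [[0.02-0.00j, (0.02+0j), (0.01+0j)], [-0j, 0j, 0.00+0.00j], [-0.00+0.00j, -0.00-0.00j, -0.00+0.00j]] + [[(0.04+0.06j), (-0.08-0.38j), 0.29-0.08j], [(0.01-0.08j), -0.21+0.38j, (-0.3-0.14j)], [-0.13+0.00j, 0.61+0.26j, (-0.17+0.48j)]] + [[0.04-0.06j, (-0.08+0.38j), (0.29+0.08j)], [(0.01+0.08j), -0.21-0.38j, (-0.3+0.14j)], [(-0.13-0j), 0.61-0.26j, -0.17-0.48j]]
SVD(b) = [[0.24, 0.6, -0.76], [0.18, -0.8, -0.57], [-0.96, -0.0, -0.30]] @ diag([1.343932939602201, 0.8652116586296118, 0.0187893486736835]) @ [[0.21, -0.94, 0.26], [0.06, 0.28, 0.96], [-0.98, -0.18, 0.11]]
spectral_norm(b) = 1.34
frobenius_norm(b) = 1.60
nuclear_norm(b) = 2.23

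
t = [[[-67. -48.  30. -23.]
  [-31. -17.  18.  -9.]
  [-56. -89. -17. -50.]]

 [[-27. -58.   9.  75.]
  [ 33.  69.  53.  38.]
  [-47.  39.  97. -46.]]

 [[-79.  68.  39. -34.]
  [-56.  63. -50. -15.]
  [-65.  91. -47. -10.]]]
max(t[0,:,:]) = 30.0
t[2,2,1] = 91.0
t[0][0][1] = -48.0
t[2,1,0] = -56.0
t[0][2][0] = -56.0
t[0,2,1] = -89.0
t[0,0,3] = -23.0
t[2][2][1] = 91.0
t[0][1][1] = -17.0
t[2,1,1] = 63.0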